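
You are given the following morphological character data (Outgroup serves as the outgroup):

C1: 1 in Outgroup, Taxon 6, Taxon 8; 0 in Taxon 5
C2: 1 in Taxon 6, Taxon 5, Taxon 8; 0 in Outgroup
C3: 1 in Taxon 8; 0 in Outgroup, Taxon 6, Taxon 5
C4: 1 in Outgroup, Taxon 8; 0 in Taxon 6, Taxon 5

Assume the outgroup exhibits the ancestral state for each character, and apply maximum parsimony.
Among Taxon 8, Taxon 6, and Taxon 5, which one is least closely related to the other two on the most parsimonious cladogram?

Character polarity is set by the outgroup: the derived state is whichever differs from the outgroup's state, so for C1, C4 the derived state is '0', and for the remaining characters it is '1'.
C1: derived state '0' in Taxon 5 only — an autapomorphy, so it tells us nothing about relationships among taxa.
C2 (derived state '1') is shared by all ingroup taxa — unites the whole ingroup.
C3 (derived state '1') is unique to Taxon 8 (autapomorphy; uninformative for grouping).
Only Taxon 5 and Taxon 6 show the derived state '0' for C4, supporting them as a clade.
Most parsimonious ingroup topology: ((Taxon 6,Taxon 5),Taxon 8).
Taxon 6 and Taxon 5 share a more recent common ancestor with each other than either does with Taxon 8, so Taxon 8 is the least closely related of the three.

Taxon 8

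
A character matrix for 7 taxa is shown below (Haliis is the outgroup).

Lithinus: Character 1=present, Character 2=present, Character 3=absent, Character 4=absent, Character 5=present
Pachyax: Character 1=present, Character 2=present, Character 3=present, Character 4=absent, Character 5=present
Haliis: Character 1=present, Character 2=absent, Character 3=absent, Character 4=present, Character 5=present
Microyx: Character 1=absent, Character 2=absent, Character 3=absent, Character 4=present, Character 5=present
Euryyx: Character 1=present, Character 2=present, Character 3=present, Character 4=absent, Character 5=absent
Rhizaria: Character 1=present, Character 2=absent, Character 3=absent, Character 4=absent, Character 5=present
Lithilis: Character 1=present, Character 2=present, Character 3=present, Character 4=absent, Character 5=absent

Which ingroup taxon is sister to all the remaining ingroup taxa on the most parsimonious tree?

Character polarity is set by the outgroup: the derived state is whichever differs from the outgroup's state, so for Character 1, Character 4, Character 5 the derived state is 'absent', and for the remaining characters it is 'present'.
Character 1 (derived state 'absent') is unique to Microyx (autapomorphy; uninformative for grouping).
Character 2: derived state 'present' in Euryyx, Lithilis, Lithinus, and Pachyax only — synapomorphy for {Euryyx, Lithilis, Lithinus, Pachyax}.
Character 3 (derived state 'present') is shared by Euryyx, Lithilis, and Pachyax — a synapomorphy uniting that clade.
Only Euryyx, Lithilis, Lithinus, Pachyax, and Rhizaria show the derived state 'absent' for Character 4, supporting them as a clade.
Character 5 (derived state 'absent') is shared by Euryyx and Lithilis — a synapomorphy uniting that clade.
Most parsimonious ingroup topology: ((((Pachyax,(Euryyx,Lithilis)),Lithinus),Rhizaria),Microyx).
Microyx is sister to the clade containing all other ingroup taxa, so it is the earliest-diverging (most basal) ingroup lineage.

Microyx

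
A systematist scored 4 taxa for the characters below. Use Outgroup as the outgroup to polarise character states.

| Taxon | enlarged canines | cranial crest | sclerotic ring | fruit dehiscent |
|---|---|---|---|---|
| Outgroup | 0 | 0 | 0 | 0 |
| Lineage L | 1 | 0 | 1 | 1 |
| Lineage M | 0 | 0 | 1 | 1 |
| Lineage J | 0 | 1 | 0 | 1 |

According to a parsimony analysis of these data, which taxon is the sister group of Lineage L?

Lineage M

The outgroup has state '0' for every character, so '1' is the derived state throughout.
enlarged canines (derived state '1') is unique to Lineage L (autapomorphy; uninformative for grouping).
cranial crest (derived state '1') is unique to Lineage J (autapomorphy; uninformative for grouping).
sclerotic ring: derived state '1' in Lineage L and Lineage M only — synapomorphy for {Lineage L, Lineage M}.
fruit dehiscent (derived state '1') is shared by all ingroup taxa — unites the whole ingroup.
Most parsimonious ingroup topology: ((Lineage L,Lineage M),Lineage J).
Lineage L and Lineage M form a cherry on this tree, so they are sister taxa.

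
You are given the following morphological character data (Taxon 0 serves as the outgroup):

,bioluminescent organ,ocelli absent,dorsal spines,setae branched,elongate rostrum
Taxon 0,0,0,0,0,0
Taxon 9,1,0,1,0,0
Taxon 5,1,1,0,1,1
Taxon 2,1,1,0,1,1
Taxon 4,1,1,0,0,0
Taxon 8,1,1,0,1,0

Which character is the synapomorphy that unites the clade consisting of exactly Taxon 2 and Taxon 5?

elongate rostrum

The outgroup has state '0' for every character, so '1' is the derived state throughout.
bioluminescent organ (derived state '1') is shared by all ingroup taxa — unites the whole ingroup.
ocelli absent (derived state '1') is shared by Taxon 2, Taxon 4, Taxon 5, and Taxon 8 — a synapomorphy uniting that clade.
dorsal spines (derived state '1') is unique to Taxon 9 (autapomorphy; uninformative for grouping).
Only Taxon 2, Taxon 5, and Taxon 8 show the derived state '1' for setae branched, supporting them as a clade.
Only Taxon 2 and Taxon 5 show the derived state '1' for elongate rostrum, supporting them as a clade.
Most parsimonious ingroup topology: (Taxon 9,(((Taxon 5,Taxon 2),Taxon 8),Taxon 4)).
The clade {Taxon 2, Taxon 5} is supported by elongate rostrum: its derived state '1' occurs in exactly those taxa and in no other taxon (including the outgroup).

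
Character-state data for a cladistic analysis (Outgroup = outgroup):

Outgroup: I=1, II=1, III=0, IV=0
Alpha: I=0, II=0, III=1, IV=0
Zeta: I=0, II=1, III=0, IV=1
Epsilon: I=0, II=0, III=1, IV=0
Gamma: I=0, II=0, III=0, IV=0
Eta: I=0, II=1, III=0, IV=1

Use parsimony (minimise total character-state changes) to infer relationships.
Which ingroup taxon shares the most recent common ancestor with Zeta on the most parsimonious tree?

Eta

Character polarity is set by the outgroup: the derived state is whichever differs from the outgroup's state, so for I, II the derived state is '0', and for the remaining characters it is '1'.
I (derived state '0') is shared by all ingroup taxa — unites the whole ingroup.
II (derived state '0') is shared by Alpha, Epsilon, and Gamma — a synapomorphy uniting that clade.
III (derived state '1') is shared by Alpha and Epsilon — a synapomorphy uniting that clade.
IV: derived state '1' in Eta and Zeta only — synapomorphy for {Eta, Zeta}.
Most parsimonious ingroup topology: (((Alpha,Epsilon),Gamma),(Zeta,Eta)).
Zeta and Eta form a cherry on this tree, so they are sister taxa.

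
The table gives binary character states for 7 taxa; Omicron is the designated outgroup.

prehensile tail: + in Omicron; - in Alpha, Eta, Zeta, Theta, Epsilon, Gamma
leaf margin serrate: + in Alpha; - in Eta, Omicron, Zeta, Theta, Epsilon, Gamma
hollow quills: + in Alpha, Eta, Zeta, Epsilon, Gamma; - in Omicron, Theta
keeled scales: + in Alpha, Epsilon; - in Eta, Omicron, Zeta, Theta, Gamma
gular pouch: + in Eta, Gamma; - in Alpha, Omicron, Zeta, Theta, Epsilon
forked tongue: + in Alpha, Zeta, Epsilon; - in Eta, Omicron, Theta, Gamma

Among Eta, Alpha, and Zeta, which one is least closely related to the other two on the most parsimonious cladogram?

Character polarity is set by the outgroup: the derived state is whichever differs from the outgroup's state, so for prehensile tail the derived state is '-', and for the remaining characters it is '+'.
prehensile tail (derived state '-') is shared by all ingroup taxa — unites the whole ingroup.
leaf margin serrate: derived state '+' in Alpha only — an autapomorphy, so it tells us nothing about relationships among taxa.
hollow quills (derived state '+') is shared by Alpha, Epsilon, Eta, Gamma, and Zeta — a synapomorphy uniting that clade.
keeled scales: derived state '+' in Alpha and Epsilon only — synapomorphy for {Alpha, Epsilon}.
gular pouch: derived state '+' in Eta and Gamma only — synapomorphy for {Eta, Gamma}.
forked tongue: derived state '+' in Alpha, Epsilon, and Zeta only — synapomorphy for {Alpha, Epsilon, Zeta}.
Most parsimonious ingroup topology: (((Gamma,Eta),(Zeta,(Epsilon,Alpha))),Theta).
Alpha and Zeta share a more recent common ancestor with each other than either does with Eta, so Eta is the least closely related of the three.

Eta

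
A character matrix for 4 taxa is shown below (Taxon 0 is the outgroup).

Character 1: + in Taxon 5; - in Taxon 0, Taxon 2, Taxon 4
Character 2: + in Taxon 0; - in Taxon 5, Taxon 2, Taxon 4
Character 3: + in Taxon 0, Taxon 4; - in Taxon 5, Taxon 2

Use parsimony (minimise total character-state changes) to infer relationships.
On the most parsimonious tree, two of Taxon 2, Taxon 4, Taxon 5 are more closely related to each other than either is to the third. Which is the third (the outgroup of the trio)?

Character polarity is set by the outgroup: the derived state is whichever differs from the outgroup's state, so for Character 2, Character 3 the derived state is '-', and for the remaining characters it is '+'.
Character 1 (derived state '+') is unique to Taxon 5 (autapomorphy; uninformative for grouping).
All ingroup taxa share the derived state '-' for Character 2; it defines the ingroup but does not resolve relationships within it.
Character 3: derived state '-' in Taxon 2 and Taxon 5 only — synapomorphy for {Taxon 2, Taxon 5}.
Most parsimonious ingroup topology: ((Taxon 5,Taxon 2),Taxon 4).
Taxon 5 and Taxon 2 share a more recent common ancestor with each other than either does with Taxon 4, so Taxon 4 is the least closely related of the three.

Taxon 4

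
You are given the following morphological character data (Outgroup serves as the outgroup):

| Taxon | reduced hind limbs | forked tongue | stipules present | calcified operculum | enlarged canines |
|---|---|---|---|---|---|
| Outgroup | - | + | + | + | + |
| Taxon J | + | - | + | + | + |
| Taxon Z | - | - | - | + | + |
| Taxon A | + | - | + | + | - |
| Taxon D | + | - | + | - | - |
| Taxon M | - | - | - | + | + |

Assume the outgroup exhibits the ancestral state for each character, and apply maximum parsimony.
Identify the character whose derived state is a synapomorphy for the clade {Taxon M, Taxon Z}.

stipules present

Character polarity is set by the outgroup: the derived state is whichever differs from the outgroup's state, so for forked tongue, stipules present, calcified operculum, enlarged canines the derived state is '-', and for the remaining characters it is '+'.
reduced hind limbs: derived state '+' in Taxon A, Taxon D, and Taxon J only — synapomorphy for {Taxon A, Taxon D, Taxon J}.
All ingroup taxa share the derived state '-' for forked tongue; it defines the ingroup but does not resolve relationships within it.
Only Taxon M and Taxon Z show the derived state '-' for stipules present, supporting them as a clade.
calcified operculum (derived state '-') is unique to Taxon D (autapomorphy; uninformative for grouping).
enlarged canines: derived state '-' in Taxon A and Taxon D only — synapomorphy for {Taxon A, Taxon D}.
Most parsimonious ingroup topology: ((Taxon J,(Taxon A,Taxon D)),(Taxon Z,Taxon M)).
The clade {Taxon M, Taxon Z} is supported by stipules present: its derived state '-' occurs in exactly those taxa and in no other taxon (including the outgroup).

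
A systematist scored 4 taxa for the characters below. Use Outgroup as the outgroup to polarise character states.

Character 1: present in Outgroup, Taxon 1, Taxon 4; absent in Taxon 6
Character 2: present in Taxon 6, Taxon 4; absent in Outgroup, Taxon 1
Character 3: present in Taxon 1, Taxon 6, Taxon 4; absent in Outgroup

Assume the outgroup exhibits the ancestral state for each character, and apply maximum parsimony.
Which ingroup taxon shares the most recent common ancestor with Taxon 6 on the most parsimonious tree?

Taxon 4

Character polarity is set by the outgroup: the derived state is whichever differs from the outgroup's state, so for Character 1 the derived state is 'absent', and for the remaining characters it is 'present'.
Character 1: derived state 'absent' in Taxon 6 only — an autapomorphy, so it tells us nothing about relationships among taxa.
Character 2: derived state 'present' in Taxon 4 and Taxon 6 only — synapomorphy for {Taxon 4, Taxon 6}.
All ingroup taxa share the derived state 'present' for Character 3; it defines the ingroup but does not resolve relationships within it.
Most parsimonious ingroup topology: ((Taxon 6,Taxon 4),Taxon 1).
Taxon 6 and Taxon 4 form a cherry on this tree, so they are sister taxa.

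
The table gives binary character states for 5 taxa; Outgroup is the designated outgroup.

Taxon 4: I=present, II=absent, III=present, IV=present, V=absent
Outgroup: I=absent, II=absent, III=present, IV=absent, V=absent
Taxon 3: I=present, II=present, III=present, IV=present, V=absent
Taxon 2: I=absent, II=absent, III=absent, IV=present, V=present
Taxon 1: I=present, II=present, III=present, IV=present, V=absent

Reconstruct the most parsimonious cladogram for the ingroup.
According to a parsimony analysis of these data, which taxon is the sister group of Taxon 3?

Taxon 1

Character polarity is set by the outgroup: the derived state is whichever differs from the outgroup's state, so for III the derived state is 'absent', and for the remaining characters it is 'present'.
Only Taxon 1, Taxon 3, and Taxon 4 show the derived state 'present' for I, supporting them as a clade.
II: derived state 'present' in Taxon 1 and Taxon 3 only — synapomorphy for {Taxon 1, Taxon 3}.
III: derived state 'absent' in Taxon 2 only — an autapomorphy, so it tells us nothing about relationships among taxa.
All ingroup taxa share the derived state 'present' for IV; it defines the ingroup but does not resolve relationships within it.
V: derived state 'present' in Taxon 2 only — an autapomorphy, so it tells us nothing about relationships among taxa.
Most parsimonious ingroup topology: (((Taxon 1,Taxon 3),Taxon 4),Taxon 2).
Taxon 3 and Taxon 1 form a cherry on this tree, so they are sister taxa.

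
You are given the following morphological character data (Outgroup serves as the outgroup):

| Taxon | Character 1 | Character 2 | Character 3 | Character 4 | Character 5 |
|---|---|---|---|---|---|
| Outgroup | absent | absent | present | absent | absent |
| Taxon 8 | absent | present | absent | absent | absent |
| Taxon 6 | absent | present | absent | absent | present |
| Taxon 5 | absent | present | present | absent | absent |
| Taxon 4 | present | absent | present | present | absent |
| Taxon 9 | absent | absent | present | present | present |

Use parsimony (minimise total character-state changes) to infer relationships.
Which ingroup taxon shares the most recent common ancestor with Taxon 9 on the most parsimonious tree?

Taxon 4

Character polarity is set by the outgroup: the derived state is whichever differs from the outgroup's state, so for Character 3 the derived state is 'absent', and for the remaining characters it is 'present'.
Character 1: derived state 'present' in Taxon 4 only — an autapomorphy, so it tells us nothing about relationships among taxa.
Character 2: derived state 'present' in Taxon 5, Taxon 6, and Taxon 8 only — synapomorphy for {Taxon 5, Taxon 6, Taxon 8}.
Character 3 (derived state 'absent') is shared by Taxon 6 and Taxon 8 — a synapomorphy uniting that clade.
Character 4: derived state 'present' in Taxon 4 and Taxon 9 only — synapomorphy for {Taxon 4, Taxon 9}.
Character 5 groups Taxon 6 and Taxon 9, which is incompatible with the clades supported by the remaining characters; treating it as convergent (homoplasy) costs fewer steps than any alternative tree.
Most parsimonious ingroup topology: (((Taxon 8,Taxon 6),Taxon 5),(Taxon 4,Taxon 9)).
Taxon 9 and Taxon 4 form a cherry on this tree, so they are sister taxa.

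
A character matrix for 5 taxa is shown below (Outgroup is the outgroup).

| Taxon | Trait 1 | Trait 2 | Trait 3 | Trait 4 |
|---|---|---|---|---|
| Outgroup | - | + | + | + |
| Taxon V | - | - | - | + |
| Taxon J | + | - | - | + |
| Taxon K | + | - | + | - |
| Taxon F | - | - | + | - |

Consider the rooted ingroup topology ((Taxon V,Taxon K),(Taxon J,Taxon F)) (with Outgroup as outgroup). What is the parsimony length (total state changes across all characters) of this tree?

7

Map each character onto ((Taxon V,Taxon K),(Taxon J,Taxon F)) (rooted by Outgroup) and count the minimum state changes it requires (Fitch parsimony):
Trait 1: 2; Trait 2: 1; Trait 3: 2; Trait 4: 2.
Total tree length = 7.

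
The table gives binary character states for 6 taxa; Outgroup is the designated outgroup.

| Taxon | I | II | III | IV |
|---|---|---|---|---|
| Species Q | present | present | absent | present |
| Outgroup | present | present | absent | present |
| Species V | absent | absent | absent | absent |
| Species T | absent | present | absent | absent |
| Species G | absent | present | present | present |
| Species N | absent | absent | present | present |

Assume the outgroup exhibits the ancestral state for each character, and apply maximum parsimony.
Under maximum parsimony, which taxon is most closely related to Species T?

Species V

Character polarity is set by the outgroup: the derived state is whichever differs from the outgroup's state, so for I, II, IV the derived state is 'absent', and for the remaining characters it is 'present'.
I (derived state 'absent') is shared by Species G, Species N, Species T, and Species V — a synapomorphy uniting that clade.
II groups Species N and Species V, which is incompatible with the clades supported by the remaining characters; treating it as convergent (homoplasy) costs fewer steps than any alternative tree.
III: derived state 'present' in Species G and Species N only — synapomorphy for {Species G, Species N}.
IV: derived state 'absent' in Species T and Species V only — synapomorphy for {Species T, Species V}.
Most parsimonious ingroup topology: (((Species N,Species G),(Species V,Species T)),Species Q).
Species T and Species V form a cherry on this tree, so they are sister taxa.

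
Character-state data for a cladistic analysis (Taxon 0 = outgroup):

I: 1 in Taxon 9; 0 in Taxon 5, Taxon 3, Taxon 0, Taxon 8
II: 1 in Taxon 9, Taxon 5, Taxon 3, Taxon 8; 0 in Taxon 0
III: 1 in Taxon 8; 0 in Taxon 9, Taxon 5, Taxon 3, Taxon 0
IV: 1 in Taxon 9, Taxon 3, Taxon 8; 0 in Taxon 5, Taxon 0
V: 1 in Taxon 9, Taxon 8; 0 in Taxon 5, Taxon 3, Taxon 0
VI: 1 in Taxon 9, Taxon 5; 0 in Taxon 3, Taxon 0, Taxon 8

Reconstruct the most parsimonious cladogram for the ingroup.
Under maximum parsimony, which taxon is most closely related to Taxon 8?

Taxon 9

The outgroup has state '0' for every character, so '1' is the derived state throughout.
I (derived state '1') is unique to Taxon 9 (autapomorphy; uninformative for grouping).
II (derived state '1') is shared by all ingroup taxa — unites the whole ingroup.
III (derived state '1') is unique to Taxon 8 (autapomorphy; uninformative for grouping).
IV (derived state '1') is shared by Taxon 3, Taxon 8, and Taxon 9 — a synapomorphy uniting that clade.
V: derived state '1' in Taxon 8 and Taxon 9 only — synapomorphy for {Taxon 8, Taxon 9}.
VI (state '1') occurs in Taxon 5 and Taxon 9 but conflicts with the nesting implied by the other characters — most parsimoniously interpreted as homoplasy.
Most parsimonious ingroup topology: ((Taxon 3,(Taxon 8,Taxon 9)),Taxon 5).
Taxon 8 and Taxon 9 form a cherry on this tree, so they are sister taxa.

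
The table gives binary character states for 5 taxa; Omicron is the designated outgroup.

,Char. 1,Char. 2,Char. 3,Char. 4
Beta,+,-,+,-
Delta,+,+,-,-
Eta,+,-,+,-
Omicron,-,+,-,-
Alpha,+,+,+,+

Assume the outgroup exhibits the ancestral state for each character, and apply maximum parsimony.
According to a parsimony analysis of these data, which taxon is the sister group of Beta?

Eta

Character polarity is set by the outgroup: the derived state is whichever differs from the outgroup's state, so for Char. 2 the derived state is '-', and for the remaining characters it is '+'.
All ingroup taxa share the derived state '+' for Char. 1; it defines the ingroup but does not resolve relationships within it.
Char. 2 (derived state '-') is shared by Beta and Eta — a synapomorphy uniting that clade.
Only Alpha, Beta, and Eta show the derived state '+' for Char. 3, supporting them as a clade.
Char. 4: derived state '+' in Alpha only — an autapomorphy, so it tells us nothing about relationships among taxa.
Most parsimonious ingroup topology: (((Eta,Beta),Alpha),Delta).
Beta and Eta form a cherry on this tree, so they are sister taxa.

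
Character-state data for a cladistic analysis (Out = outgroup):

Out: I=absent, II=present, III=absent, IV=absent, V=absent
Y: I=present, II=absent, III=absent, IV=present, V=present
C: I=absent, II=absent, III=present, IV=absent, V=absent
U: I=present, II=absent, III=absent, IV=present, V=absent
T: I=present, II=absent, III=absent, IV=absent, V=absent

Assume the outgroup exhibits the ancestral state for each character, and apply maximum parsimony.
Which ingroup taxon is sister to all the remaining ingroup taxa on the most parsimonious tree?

C

Character polarity is set by the outgroup: the derived state is whichever differs from the outgroup's state, so for II the derived state is 'absent', and for the remaining characters it is 'present'.
I: derived state 'present' in T, U, and Y only — synapomorphy for {T, U, Y}.
II (derived state 'absent') is shared by all ingroup taxa — unites the whole ingroup.
III (derived state 'present') is unique to C (autapomorphy; uninformative for grouping).
IV (derived state 'present') is shared by U and Y — a synapomorphy uniting that clade.
V (derived state 'present') is unique to Y (autapomorphy; uninformative for grouping).
Most parsimonious ingroup topology: (((Y,U),T),C).
C is sister to the clade containing all other ingroup taxa, so it is the earliest-diverging (most basal) ingroup lineage.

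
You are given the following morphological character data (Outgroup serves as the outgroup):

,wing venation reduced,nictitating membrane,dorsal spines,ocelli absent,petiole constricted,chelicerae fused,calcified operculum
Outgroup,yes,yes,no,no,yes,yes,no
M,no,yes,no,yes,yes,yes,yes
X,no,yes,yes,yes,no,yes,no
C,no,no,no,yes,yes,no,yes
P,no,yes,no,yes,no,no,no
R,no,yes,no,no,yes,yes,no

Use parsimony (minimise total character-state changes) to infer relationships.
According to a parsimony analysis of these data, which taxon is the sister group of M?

C

Character polarity is set by the outgroup: the derived state is whichever differs from the outgroup's state, so for wing venation reduced, nictitating membrane, petiole constricted, chelicerae fused the derived state is 'no', and for the remaining characters it is 'yes'.
All ingroup taxa share the derived state 'no' for wing venation reduced; it defines the ingroup but does not resolve relationships within it.
nictitating membrane (derived state 'no') is unique to C (autapomorphy; uninformative for grouping).
dorsal spines (derived state 'yes') is unique to X (autapomorphy; uninformative for grouping).
ocelli absent: derived state 'yes' in C, M, P, and X only — synapomorphy for {C, M, P, X}.
Only P and X show the derived state 'no' for petiole constricted, supporting them as a clade.
chelicerae fused (state 'no') occurs in C and P but conflicts with the nesting implied by the other characters — most parsimoniously interpreted as homoplasy.
calcified operculum: derived state 'yes' in C and M only — synapomorphy for {C, M}.
Most parsimonious ingroup topology: (R,((C,M),(P,X))).
M and C form a cherry on this tree, so they are sister taxa.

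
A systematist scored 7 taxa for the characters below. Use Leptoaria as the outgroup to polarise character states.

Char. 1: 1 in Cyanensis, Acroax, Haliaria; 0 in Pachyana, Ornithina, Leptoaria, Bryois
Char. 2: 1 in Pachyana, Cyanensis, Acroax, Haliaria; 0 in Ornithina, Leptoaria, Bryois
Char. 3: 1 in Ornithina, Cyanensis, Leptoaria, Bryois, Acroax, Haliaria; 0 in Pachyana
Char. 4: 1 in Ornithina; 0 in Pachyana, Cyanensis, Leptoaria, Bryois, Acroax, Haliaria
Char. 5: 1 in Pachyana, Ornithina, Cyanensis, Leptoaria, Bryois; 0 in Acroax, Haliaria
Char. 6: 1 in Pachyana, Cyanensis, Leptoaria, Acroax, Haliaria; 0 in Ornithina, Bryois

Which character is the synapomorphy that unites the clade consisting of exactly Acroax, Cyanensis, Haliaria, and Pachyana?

Character polarity is set by the outgroup: the derived state is whichever differs from the outgroup's state, so for Char. 3, Char. 5, Char. 6 the derived state is '0', and for the remaining characters it is '1'.
Char. 1 (derived state '1') is shared by Acroax, Cyanensis, and Haliaria — a synapomorphy uniting that clade.
Char. 2 (derived state '1') is shared by Acroax, Cyanensis, Haliaria, and Pachyana — a synapomorphy uniting that clade.
Char. 3 (derived state '0') is unique to Pachyana (autapomorphy; uninformative for grouping).
Char. 4: derived state '1' in Ornithina only — an autapomorphy, so it tells us nothing about relationships among taxa.
Only Acroax and Haliaria show the derived state '0' for Char. 5, supporting them as a clade.
Char. 6 (derived state '0') is shared by Bryois and Ornithina — a synapomorphy uniting that clade.
Most parsimonious ingroup topology: ((Bryois,Ornithina),(Pachyana,((Haliaria,Acroax),Cyanensis))).
The clade {Acroax, Cyanensis, Haliaria, Pachyana} is supported by Char. 2: its derived state '1' occurs in exactly those taxa and in no other taxon (including the outgroup).

Char. 2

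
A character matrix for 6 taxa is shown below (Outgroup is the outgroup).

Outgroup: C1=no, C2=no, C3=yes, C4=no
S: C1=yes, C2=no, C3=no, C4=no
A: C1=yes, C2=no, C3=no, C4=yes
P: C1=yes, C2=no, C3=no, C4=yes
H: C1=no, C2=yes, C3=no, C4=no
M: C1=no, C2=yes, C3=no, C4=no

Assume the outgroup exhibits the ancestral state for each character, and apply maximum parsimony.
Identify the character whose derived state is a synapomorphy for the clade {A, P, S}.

Character polarity is set by the outgroup: the derived state is whichever differs from the outgroup's state, so for C3 the derived state is 'no', and for the remaining characters it is 'yes'.
C1: derived state 'yes' in A, P, and S only — synapomorphy for {A, P, S}.
C2: derived state 'yes' in H and M only — synapomorphy for {H, M}.
C3 (derived state 'no') is shared by all ingroup taxa — unites the whole ingroup.
C4 (derived state 'yes') is shared by A and P — a synapomorphy uniting that clade.
Most parsimonious ingroup topology: ((S,(A,P)),(H,M)).
The clade {A, P, S} is supported by C1: its derived state 'yes' occurs in exactly those taxa and in no other taxon (including the outgroup).

C1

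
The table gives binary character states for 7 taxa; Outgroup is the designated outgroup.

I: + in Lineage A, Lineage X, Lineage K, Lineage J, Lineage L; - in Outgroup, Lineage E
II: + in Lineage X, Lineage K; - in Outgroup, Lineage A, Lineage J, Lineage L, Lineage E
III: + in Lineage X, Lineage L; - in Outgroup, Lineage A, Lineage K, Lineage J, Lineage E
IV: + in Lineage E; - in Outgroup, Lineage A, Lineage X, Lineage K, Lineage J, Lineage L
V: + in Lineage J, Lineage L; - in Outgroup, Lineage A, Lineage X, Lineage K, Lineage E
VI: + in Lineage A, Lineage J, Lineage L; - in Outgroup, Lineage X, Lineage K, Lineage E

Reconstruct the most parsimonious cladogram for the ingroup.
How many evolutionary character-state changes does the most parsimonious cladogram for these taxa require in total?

The outgroup has state '-' for every character, so '+' is the derived state throughout.
I (derived state '+') is shared by Lineage A, Lineage J, Lineage K, Lineage L, and Lineage X — a synapomorphy uniting that clade.
Only Lineage K and Lineage X show the derived state '+' for II, supporting them as a clade.
III (state '+') occurs in Lineage L and Lineage X but conflicts with the nesting implied by the other characters — most parsimoniously interpreted as homoplasy.
IV: derived state '+' in Lineage E only — an autapomorphy, so it tells us nothing about relationships among taxa.
V: derived state '+' in Lineage J and Lineage L only — synapomorphy for {Lineage J, Lineage L}.
VI: derived state '+' in Lineage A, Lineage J, and Lineage L only — synapomorphy for {Lineage A, Lineage J, Lineage L}.
Most parsimonious ingroup topology: (((Lineage A,(Lineage J,Lineage L)),(Lineage X,Lineage K)),Lineage E).
Changes per character on this tree: I: 1; II: 1; III: 2; IV: 1; V: 1; VI: 1.
Total = 7.

7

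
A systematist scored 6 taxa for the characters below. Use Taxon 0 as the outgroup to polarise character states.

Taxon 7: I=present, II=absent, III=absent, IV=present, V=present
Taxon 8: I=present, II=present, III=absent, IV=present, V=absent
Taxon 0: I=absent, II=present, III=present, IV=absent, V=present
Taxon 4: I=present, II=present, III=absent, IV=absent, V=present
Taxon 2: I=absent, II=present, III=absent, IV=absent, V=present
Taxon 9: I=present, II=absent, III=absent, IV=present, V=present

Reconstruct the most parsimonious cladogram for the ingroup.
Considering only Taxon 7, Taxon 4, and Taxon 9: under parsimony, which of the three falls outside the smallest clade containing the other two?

Character polarity is set by the outgroup: the derived state is whichever differs from the outgroup's state, so for II, III, V the derived state is 'absent', and for the remaining characters it is 'present'.
I (derived state 'present') is shared by Taxon 4, Taxon 7, Taxon 8, and Taxon 9 — a synapomorphy uniting that clade.
Only Taxon 7 and Taxon 9 show the derived state 'absent' for II, supporting them as a clade.
All ingroup taxa share the derived state 'absent' for III; it defines the ingroup but does not resolve relationships within it.
Only Taxon 7, Taxon 8, and Taxon 9 show the derived state 'present' for IV, supporting them as a clade.
V: derived state 'absent' in Taxon 8 only — an autapomorphy, so it tells us nothing about relationships among taxa.
Most parsimonious ingroup topology: ((((Taxon 9,Taxon 7),Taxon 8),Taxon 4),Taxon 2).
Taxon 9 and Taxon 7 share a more recent common ancestor with each other than either does with Taxon 4, so Taxon 4 is the least closely related of the three.

Taxon 4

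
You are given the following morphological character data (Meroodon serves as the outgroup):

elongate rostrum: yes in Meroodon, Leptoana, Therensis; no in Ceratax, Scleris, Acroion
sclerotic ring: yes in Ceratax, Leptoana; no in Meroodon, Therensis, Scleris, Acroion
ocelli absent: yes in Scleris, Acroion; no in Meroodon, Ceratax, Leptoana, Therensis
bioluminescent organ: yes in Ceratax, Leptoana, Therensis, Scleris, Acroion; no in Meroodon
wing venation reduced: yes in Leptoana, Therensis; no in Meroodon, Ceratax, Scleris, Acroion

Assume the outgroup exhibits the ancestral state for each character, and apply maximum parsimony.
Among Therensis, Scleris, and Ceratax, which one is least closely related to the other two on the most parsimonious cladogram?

Character polarity is set by the outgroup: the derived state is whichever differs from the outgroup's state, so for elongate rostrum the derived state is 'no', and for the remaining characters it is 'yes'.
Only Acroion, Ceratax, and Scleris show the derived state 'no' for elongate rostrum, supporting them as a clade.
sclerotic ring groups Ceratax and Leptoana, which is incompatible with the clades supported by the remaining characters; treating it as convergent (homoplasy) costs fewer steps than any alternative tree.
ocelli absent (derived state 'yes') is shared by Acroion and Scleris — a synapomorphy uniting that clade.
bioluminescent organ (derived state 'yes') is shared by all ingroup taxa — unites the whole ingroup.
wing venation reduced (derived state 'yes') is shared by Leptoana and Therensis — a synapomorphy uniting that clade.
Most parsimonious ingroup topology: ((Ceratax,(Scleris,Acroion)),(Leptoana,Therensis)).
Scleris and Ceratax share a more recent common ancestor with each other than either does with Therensis, so Therensis is the least closely related of the three.

Therensis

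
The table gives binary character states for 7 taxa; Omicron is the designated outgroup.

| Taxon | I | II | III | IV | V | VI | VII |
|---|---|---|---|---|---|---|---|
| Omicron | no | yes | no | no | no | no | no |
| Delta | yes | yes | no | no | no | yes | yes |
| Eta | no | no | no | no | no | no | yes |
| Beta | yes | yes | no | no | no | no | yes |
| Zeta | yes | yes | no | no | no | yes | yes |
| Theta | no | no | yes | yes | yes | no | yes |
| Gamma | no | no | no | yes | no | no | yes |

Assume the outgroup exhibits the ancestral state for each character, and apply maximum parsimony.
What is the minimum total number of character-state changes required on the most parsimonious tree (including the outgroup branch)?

7

Character polarity is set by the outgroup: the derived state is whichever differs from the outgroup's state, so for II the derived state is 'no', and for the remaining characters it is 'yes'.
I: derived state 'yes' in Beta, Delta, and Zeta only — synapomorphy for {Beta, Delta, Zeta}.
Only Eta, Gamma, and Theta show the derived state 'no' for II, supporting them as a clade.
III: derived state 'yes' in Theta only — an autapomorphy, so it tells us nothing about relationships among taxa.
Only Gamma and Theta show the derived state 'yes' for IV, supporting them as a clade.
V (derived state 'yes') is unique to Theta (autapomorphy; uninformative for grouping).
VI (derived state 'yes') is shared by Delta and Zeta — a synapomorphy uniting that clade.
All ingroup taxa share the derived state 'yes' for VII; it defines the ingroup but does not resolve relationships within it.
Most parsimonious ingroup topology: (((Delta,Zeta),Beta),(Eta,(Theta,Gamma))).
Changes per character on this tree: I: 1; II: 1; III: 1; IV: 1; V: 1; VI: 1; VII: 1.
Total = 7.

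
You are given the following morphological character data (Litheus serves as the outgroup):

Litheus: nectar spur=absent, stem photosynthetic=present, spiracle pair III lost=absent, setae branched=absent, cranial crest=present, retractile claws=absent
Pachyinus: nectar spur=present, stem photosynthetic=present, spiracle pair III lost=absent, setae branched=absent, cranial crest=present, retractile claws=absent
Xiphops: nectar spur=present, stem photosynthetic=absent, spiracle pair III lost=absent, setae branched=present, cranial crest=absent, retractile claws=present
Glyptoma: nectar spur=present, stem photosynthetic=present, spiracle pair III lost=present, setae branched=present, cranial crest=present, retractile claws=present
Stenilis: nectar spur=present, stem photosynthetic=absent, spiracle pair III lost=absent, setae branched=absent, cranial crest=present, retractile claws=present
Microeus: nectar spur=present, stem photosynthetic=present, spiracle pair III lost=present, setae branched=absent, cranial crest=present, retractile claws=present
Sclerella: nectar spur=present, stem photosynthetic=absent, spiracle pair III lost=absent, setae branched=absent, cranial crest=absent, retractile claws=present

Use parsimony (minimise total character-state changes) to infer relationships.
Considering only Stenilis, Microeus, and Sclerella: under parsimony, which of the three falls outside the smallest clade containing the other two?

Microeus

Character polarity is set by the outgroup: the derived state is whichever differs from the outgroup's state, so for stem photosynthetic, cranial crest the derived state is 'absent', and for the remaining characters it is 'present'.
nectar spur (derived state 'present') is shared by all ingroup taxa — unites the whole ingroup.
stem photosynthetic: derived state 'absent' in Sclerella, Stenilis, and Xiphops only — synapomorphy for {Sclerella, Stenilis, Xiphops}.
spiracle pair III lost (derived state 'present') is shared by Glyptoma and Microeus — a synapomorphy uniting that clade.
setae branched groups Glyptoma and Xiphops, which is incompatible with the clades supported by the remaining characters; treating it as convergent (homoplasy) costs fewer steps than any alternative tree.
cranial crest: derived state 'absent' in Sclerella and Xiphops only — synapomorphy for {Sclerella, Xiphops}.
Only Glyptoma, Microeus, Sclerella, Stenilis, and Xiphops show the derived state 'present' for retractile claws, supporting them as a clade.
Most parsimonious ingroup topology: (Pachyinus,(((Xiphops,Sclerella),Stenilis),(Glyptoma,Microeus))).
Sclerella and Stenilis share a more recent common ancestor with each other than either does with Microeus, so Microeus is the least closely related of the three.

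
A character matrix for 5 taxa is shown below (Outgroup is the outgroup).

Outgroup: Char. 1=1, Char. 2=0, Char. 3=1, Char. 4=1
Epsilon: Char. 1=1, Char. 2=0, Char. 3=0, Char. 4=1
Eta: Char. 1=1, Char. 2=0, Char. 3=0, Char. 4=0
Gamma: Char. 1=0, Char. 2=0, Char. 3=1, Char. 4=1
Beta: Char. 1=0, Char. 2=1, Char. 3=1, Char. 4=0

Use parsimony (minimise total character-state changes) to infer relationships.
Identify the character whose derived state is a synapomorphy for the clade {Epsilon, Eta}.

Character polarity is set by the outgroup: the derived state is whichever differs from the outgroup's state, so for Char. 1, Char. 3, Char. 4 the derived state is '0', and for the remaining characters it is '1'.
Char. 1: derived state '0' in Beta and Gamma only — synapomorphy for {Beta, Gamma}.
Char. 2: derived state '1' in Beta only — an autapomorphy, so it tells us nothing about relationships among taxa.
Char. 3: derived state '0' in Epsilon and Eta only — synapomorphy for {Epsilon, Eta}.
Char. 4 groups Beta and Eta, which is incompatible with the clades supported by the remaining characters; treating it as convergent (homoplasy) costs fewer steps than any alternative tree.
Most parsimonious ingroup topology: ((Epsilon,Eta),(Gamma,Beta)).
The clade {Epsilon, Eta} is supported by Char. 3: its derived state '0' occurs in exactly those taxa and in no other taxon (including the outgroup).

Char. 3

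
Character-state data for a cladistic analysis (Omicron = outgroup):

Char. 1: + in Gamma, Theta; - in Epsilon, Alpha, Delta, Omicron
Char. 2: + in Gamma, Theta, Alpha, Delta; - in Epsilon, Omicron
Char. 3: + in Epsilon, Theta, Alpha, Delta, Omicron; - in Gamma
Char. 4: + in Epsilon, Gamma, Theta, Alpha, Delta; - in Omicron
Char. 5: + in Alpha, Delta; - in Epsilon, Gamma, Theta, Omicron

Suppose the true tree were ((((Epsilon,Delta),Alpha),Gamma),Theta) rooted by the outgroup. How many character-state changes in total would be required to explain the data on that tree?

8

Map each character onto ((((Epsilon,Delta),Alpha),Gamma),Theta) (rooted by Omicron) and count the minimum state changes it requires (Fitch parsimony):
Char. 1: 2; Char. 2: 2; Char. 3: 1; Char. 4: 1; Char. 5: 2.
Total tree length = 8.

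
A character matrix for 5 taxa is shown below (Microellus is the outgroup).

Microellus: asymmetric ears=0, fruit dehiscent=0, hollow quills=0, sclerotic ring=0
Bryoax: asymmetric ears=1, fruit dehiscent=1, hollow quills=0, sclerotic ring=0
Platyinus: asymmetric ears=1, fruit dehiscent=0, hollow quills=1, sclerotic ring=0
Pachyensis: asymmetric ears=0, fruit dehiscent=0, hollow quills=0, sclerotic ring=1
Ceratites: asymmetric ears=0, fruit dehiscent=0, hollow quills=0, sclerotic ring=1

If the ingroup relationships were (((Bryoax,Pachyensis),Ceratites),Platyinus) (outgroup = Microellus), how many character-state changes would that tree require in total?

Map each character onto (((Bryoax,Pachyensis),Ceratites),Platyinus) (rooted by Microellus) and count the minimum state changes it requires (Fitch parsimony):
asymmetric ears: 2; fruit dehiscent: 1; hollow quills: 1; sclerotic ring: 2.
Total tree length = 6.

6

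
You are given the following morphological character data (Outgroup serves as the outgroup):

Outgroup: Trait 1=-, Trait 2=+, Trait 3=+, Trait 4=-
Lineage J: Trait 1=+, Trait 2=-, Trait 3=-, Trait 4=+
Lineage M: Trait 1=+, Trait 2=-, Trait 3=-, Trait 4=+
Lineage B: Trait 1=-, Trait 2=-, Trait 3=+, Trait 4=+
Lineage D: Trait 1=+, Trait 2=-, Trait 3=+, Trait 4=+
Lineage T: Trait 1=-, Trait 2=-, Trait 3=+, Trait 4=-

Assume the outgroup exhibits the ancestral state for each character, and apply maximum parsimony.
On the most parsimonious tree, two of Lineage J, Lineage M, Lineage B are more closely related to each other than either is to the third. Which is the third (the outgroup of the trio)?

Lineage B

Character polarity is set by the outgroup: the derived state is whichever differs from the outgroup's state, so for Trait 2, Trait 3 the derived state is '-', and for the remaining characters it is '+'.
Trait 1 (derived state '+') is shared by Lineage D, Lineage J, and Lineage M — a synapomorphy uniting that clade.
All ingroup taxa share the derived state '-' for Trait 2; it defines the ingroup but does not resolve relationships within it.
Only Lineage J and Lineage M show the derived state '-' for Trait 3, supporting them as a clade.
Trait 4: derived state '+' in Lineage B, Lineage D, Lineage J, and Lineage M only — synapomorphy for {Lineage B, Lineage D, Lineage J, Lineage M}.
Most parsimonious ingroup topology: ((((Lineage J,Lineage M),Lineage D),Lineage B),Lineage T).
Lineage J and Lineage M share a more recent common ancestor with each other than either does with Lineage B, so Lineage B is the least closely related of the three.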